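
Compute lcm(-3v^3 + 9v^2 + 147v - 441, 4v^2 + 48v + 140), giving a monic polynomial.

v^4 + 2v^3 - 64v^2 - 98v + 735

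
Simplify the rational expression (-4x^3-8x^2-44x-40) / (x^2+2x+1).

(-4x^2-4x-40)/(x+1)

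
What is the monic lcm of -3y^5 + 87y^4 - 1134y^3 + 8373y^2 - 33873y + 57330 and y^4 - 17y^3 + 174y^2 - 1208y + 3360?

y^7 - 33y^6 + 574y^5 - 6623y^4 + 52695y^3 - 287554y^2 + 979720y - 1528800

Euclidean algorithm in ℚ[y]:
  -3y^5 + 87y^4 - 1134y^3 + 8373y^2 - 33873y + 57330 = (-3y + 36)(y^4 - 17y^3 + 174y^2 - 1208y + 3360) + (-1515y^2 + 19695y - 63630)
  y^4 - 17y^3 + 174y^2 - 1208y + 3360 = (-(1/1515)y^2 + (4/1515)y - 16/303)(-1515y^2 + 19695y - 63630) + (0)
Last nonzero remainder: -1515y^2 + 19695y - 63630. Dividing through by -1515 gives the monic gcd y^2 - 13y + 42.
Then lcm(f, g) = f·g / gcd(f, g); expanding and making the result monic gives the answer.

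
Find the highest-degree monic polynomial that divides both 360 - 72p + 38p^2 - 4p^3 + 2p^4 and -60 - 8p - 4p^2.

15 + 2p + p^2

Apply the Euclidean algorithm:
  2p^4 - 4p^3 + 38p^2 - 72p + 360 = (-(1/2)p^2 + 2p - 6)(-4p^2 - 8p - 60) + (0)
Last nonzero remainder: -4p^2 - 8p - 60. Dividing through by -4 gives the monic gcd p^2 + 2p + 15.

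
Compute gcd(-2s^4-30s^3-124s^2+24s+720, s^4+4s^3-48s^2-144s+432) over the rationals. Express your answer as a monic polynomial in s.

Repeated division with remainder:
  -2s^4-30s^3-124s^2+24s+720 = (-2)(s^4+4s^3-48s^2-144s+432) + (-22s^3-220s^2-264s+1584)
  s^4+4s^3-48s^2-144s+432 = (-(1/22)s+3/11)(-22s^3-220s^2-264s+1584) + (0)
Last nonzero remainder: -22s^3-220s^2-264s+1584. Dividing through by -22 gives the monic gcd s^3+10s^2+12s-72.

s^3+10s^2+12s-72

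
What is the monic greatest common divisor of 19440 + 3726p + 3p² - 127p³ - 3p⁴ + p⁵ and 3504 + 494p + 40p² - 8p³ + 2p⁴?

24 + 7p + p²

Euclidean algorithm in ℚ[p]:
  p⁵ - 3p⁴ - 127p³ + 3p² + 3726p + 19440 = ((1/2)p + 1/2)(2p⁴ - 8p³ + 40p² + 494p + 3504) + (-143p³ - 264p² + 1727p + 17688)
  2p⁴ - 8p³ + 40p² + 494p + 3504 = (-(2/143)p + 152/1859)(-143p³ - 264p² + 1727p + 17688) + ((14490/169)p² + (101430/169)p + 347760/169)
  -143p³ - 264p² + 1727p + 17688 = (-(24167/14490)p + 124553/14490)((14490/169)p² + (101430/169)p + 347760/169) + (0)
Last nonzero remainder: (14490/169)p² + (101430/169)p + 347760/169. Dividing through by 14490/169 gives the monic gcd p² + 7p + 24.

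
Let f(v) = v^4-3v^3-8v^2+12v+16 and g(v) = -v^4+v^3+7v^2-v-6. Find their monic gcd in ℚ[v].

v^2+3v+2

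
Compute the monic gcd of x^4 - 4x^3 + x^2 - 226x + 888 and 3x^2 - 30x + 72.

Apply the Euclidean algorithm:
  x^4 - 4x^3 + x^2 - 226x + 888 = ((1/3)x^2 + 2x + 37/3)(3x^2 - 30x + 72) + (0)
Last nonzero remainder: 3x^2 - 30x + 72. Dividing through by 3 gives the monic gcd x^2 - 10x + 24.

x^2 - 10x + 24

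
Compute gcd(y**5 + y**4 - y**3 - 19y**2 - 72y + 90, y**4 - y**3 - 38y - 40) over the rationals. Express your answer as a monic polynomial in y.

y**2 + 2y + 10

Euclidean algorithm in ℚ[y]:
  y**5 + y**4 - y**3 - 19y**2 - 72y + 90 = (y + 2)(y**4 - y**3 - 38y - 40) + (y**3 + 19y**2 + 44y + 170)
  y**4 - y**3 - 38y - 40 = (y - 20)(y**3 + 19y**2 + 44y + 170) + (336y**2 + 672y + 3360)
  y**3 + 19y**2 + 44y + 170 = ((1/336)y + 17/336)(336y**2 + 672y + 3360) + (0)
Last nonzero remainder: 336y**2 + 672y + 3360. Dividing through by 336 gives the monic gcd y**2 + 2y + 10.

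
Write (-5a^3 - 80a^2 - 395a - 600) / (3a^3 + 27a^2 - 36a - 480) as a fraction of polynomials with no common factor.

(-5a - 15)/(3a - 12)

By polynomial division,
  -5a^3 - 80a^2 - 395a - 600 = (-5/3)(3a^3 + 27a^2 - 36a - 480) + (-35a^2 - 455a - 1400)
  3a^3 + 27a^2 - 36a - 480 = (-(3/35)a + 12/35)(-35a^2 - 455a - 1400) + (0)
Last nonzero remainder: -35a^2 - 455a - 1400. Dividing through by -35 gives the monic gcd a^2 + 13a + 40.
Cancel a^2 + 13a + 40 from numerator and denominator to get the reduced form.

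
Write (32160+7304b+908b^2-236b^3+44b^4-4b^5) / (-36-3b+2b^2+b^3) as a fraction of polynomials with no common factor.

By polynomial division,
  -4b^5+44b^4-236b^3+908b^2+7304b+32160 = (-4b^2+52b-352)(b^3+2b^2-3b-36) + (1624b^2+8120b+19488)
  b^3+2b^2-3b-36 = ((1/1624)b-3/1624)(1624b^2+8120b+19488) + (0)
Last nonzero remainder: 1624b^2+8120b+19488. Dividing through by 1624 gives the monic gcd b^2+5b+12.
Cancel b^2+5b+12 from numerator and denominator to get the reduced form.

(2680-508b+64b^2-4b^3)/(-3+b)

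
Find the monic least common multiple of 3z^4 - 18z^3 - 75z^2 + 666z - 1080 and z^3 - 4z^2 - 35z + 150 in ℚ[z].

z^5 - 11z^4 + 5z^3 + 347z^2 - 1470z + 1800

Euclidean algorithm in ℚ[z]:
  3z^4 - 18z^3 - 75z^2 + 666z - 1080 = (3z - 6)(z^3 - 4z^2 - 35z + 150) + (6z^2 + 6z - 180)
  z^3 - 4z^2 - 35z + 150 = ((1/6)z - 5/6)(6z^2 + 6z - 180) + (0)
Last nonzero remainder: 6z^2 + 6z - 180. Dividing through by 6 gives the monic gcd z^2 + z - 30.
Then lcm(f, g) = f·g / gcd(f, g); expanding and making the result monic gives the answer.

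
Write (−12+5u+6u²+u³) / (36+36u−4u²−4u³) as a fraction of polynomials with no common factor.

Apply the Euclidean algorithm:
  u³+6u²+5u−12 = (−1/4)(−4u³−4u²+36u+36) + (5u²+14u−3)
  −4u³−4u²+36u+36 = (−(4/5)u+36/25)(5u²+14u−3) + ((336/25)u+1008/25)
  5u²+14u−3 = ((125/336)u−25/336)((336/25)u+1008/25) + (0)
Last nonzero remainder: (336/25)u+1008/25. Dividing through by 336/25 gives the monic gcd u+3.
Cancel u+3 from numerator and denominator to get the reduced form.

(4−3u−u²)/(−12−8u+4u²)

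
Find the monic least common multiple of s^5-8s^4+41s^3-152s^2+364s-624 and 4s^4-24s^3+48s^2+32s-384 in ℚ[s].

s^6-6s^5+25s^4-70s^3+60s^2+104s-1248

By polynomial division,
  s^5-8s^4+41s^3-152s^2+364s-624 = ((1/4)s-1/2)(4s^4-24s^3+48s^2+32s-384) + (17s^3-136s^2+476s-816)
  4s^4-24s^3+48s^2+32s-384 = ((4/17)s+8/17)(17s^3-136s^2+476s-816) + (0)
Last nonzero remainder: 17s^3-136s^2+476s-816. Dividing through by 17 gives the monic gcd s^3-8s^2+28s-48.
Then lcm(f, g) = f·g / gcd(f, g); expanding and making the result monic gives the answer.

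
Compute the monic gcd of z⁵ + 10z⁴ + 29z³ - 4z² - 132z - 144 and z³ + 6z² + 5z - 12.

Apply the Euclidean algorithm:
  z⁵ + 10z⁴ + 29z³ - 4z² - 132z - 144 = (z² + 4z)(z³ + 6z² + 5z - 12) + (-12z² - 84z - 144)
  z³ + 6z² + 5z - 12 = (-(1/12)z + 1/12)(-12z² - 84z - 144) + (0)
Last nonzero remainder: -12z² - 84z - 144. Dividing through by -12 gives the monic gcd z² + 7z + 12.

z² + 7z + 12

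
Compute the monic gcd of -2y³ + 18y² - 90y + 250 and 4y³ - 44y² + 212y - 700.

y² - 4y + 25

Apply the Euclidean algorithm:
  -2y³ + 18y² - 90y + 250 = (-1/2)(4y³ - 44y² + 212y - 700) + (-4y² + 16y - 100)
  4y³ - 44y² + 212y - 700 = (-y + 7)(-4y² + 16y - 100) + (0)
Last nonzero remainder: -4y² + 16y - 100. Dividing through by -4 gives the monic gcd y² - 4y + 25.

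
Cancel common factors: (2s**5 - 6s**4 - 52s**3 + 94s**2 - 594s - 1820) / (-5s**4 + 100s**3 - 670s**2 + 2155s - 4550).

(-2s**2 - 14s - 20)/(5s - 50)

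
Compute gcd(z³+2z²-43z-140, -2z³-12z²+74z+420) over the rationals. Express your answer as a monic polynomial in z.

By polynomial division,
  z³+2z²-43z-140 = (-1/2)(-2z³-12z²+74z+420) + (-4z²-6z+70)
  -2z³-12z²+74z+420 = ((1/2)z+9/4)(-4z²-6z+70) + ((105/2)z+525/2)
  -4z²-6z+70 = (-(8/105)z+4/15)((105/2)z+525/2) + (0)
Last nonzero remainder: (105/2)z+525/2. Dividing through by 105/2 gives the monic gcd z+5.

z+5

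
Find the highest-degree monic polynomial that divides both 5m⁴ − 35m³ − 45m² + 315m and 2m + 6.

m + 3

Euclidean algorithm in ℚ[m]:
  5m⁴ − 35m³ − 45m² + 315m = ((5/2)m³ − 25m² + (105/2)m)(2m + 6) + (0)
Last nonzero remainder: 2m + 6. Dividing through by 2 gives the monic gcd m + 3.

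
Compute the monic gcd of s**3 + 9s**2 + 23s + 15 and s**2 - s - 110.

1

By polynomial division,
  s**3 + 9s**2 + 23s + 15 = (s + 10)(s**2 - s - 110) + (143s + 1115)
  s**2 - s - 110 = ((1/143)s - 1258/20449)(143s + 1115) + (-846720/20449)
  143s + 1115 = (-(2924207/846720)s - 4560127/169344)(-846720/20449) + (0)
The last nonzero remainder is the constant -846720/20449, so the polynomials are coprime and gcd = 1.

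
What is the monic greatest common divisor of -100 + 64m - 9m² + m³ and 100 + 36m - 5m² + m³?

Repeated division with remainder:
  m³ - 9m² + 64m - 100 = (m³ - 5m² + 36m + 100) + (-4m² + 28m - 200)
  m³ - 5m² + 36m + 100 = (-(1/4)m - 1/2)(-4m² + 28m - 200) + (0)
Last nonzero remainder: -4m² + 28m - 200. Dividing through by -4 gives the monic gcd m² - 7m + 50.

50 - 7m + m²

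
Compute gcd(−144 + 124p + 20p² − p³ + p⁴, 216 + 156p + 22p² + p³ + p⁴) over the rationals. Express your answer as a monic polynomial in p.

Euclidean algorithm in ℚ[p]:
  p⁴ − p³ + 20p² + 124p − 144 = (p⁴ + p³ + 22p² + 156p + 216) + (−2p³ − 2p² − 32p − 360)
  p⁴ + p³ + 22p² + 156p + 216 = (−(1/2)p)(−2p³ − 2p² − 32p − 360) + (6p² − 24p + 216)
  −2p³ − 2p² − 32p − 360 = (−(1/3)p − 5/3)(6p² − 24p + 216) + (0)
Last nonzero remainder: 6p² − 24p + 216. Dividing through by 6 gives the monic gcd p² − 4p + 36.

36 − 4p + p²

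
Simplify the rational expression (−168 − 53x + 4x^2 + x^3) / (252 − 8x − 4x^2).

(−24 − 11x − x^2)/(36 + 4x)

Repeated division with remainder:
  x^3 + 4x^2 − 53x − 168 = (−(1/4)x − 1/2)(−4x^2 − 8x + 252) + (6x − 42)
  −4x^2 − 8x + 252 = (−(2/3)x − 6)(6x − 42) + (0)
Last nonzero remainder: 6x − 42. Dividing through by 6 gives the monic gcd x − 7.
Cancel x − 7 from numerator and denominator to get the reduced form.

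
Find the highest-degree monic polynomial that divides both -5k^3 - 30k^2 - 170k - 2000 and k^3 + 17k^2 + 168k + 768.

Repeated division with remainder:
  -5k^3 - 30k^2 - 170k - 2000 = (-5)(k^3 + 17k^2 + 168k + 768) + (55k^2 + 670k + 1840)
  k^3 + 17k^2 + 168k + 768 = ((1/55)k + 53/605)(55k^2 + 670k + 1840) + ((9178/121)k + 73424/121)
  55k^2 + 670k + 1840 = ((6655/9178)k + 13915/4589)((9178/121)k + 73424/121) + (0)
Last nonzero remainder: (9178/121)k + 73424/121. Dividing through by 9178/121 gives the monic gcd k + 8.

k + 8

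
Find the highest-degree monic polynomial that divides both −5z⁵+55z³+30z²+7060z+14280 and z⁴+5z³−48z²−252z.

z²−z−42

Repeated division with remainder:
  −5z⁵+55z³+30z²+7060z+14280 = (−5z+25)(z⁴+5z³−48z²−252z) + (−310z³−30z²+13360z+14280)
  z⁴+5z³−48z²−252z = (−(1/310)z−76/4805)(−310z³−30z²+13360z+14280) + (−(5168/961)z²+(5168/961)z+217056/961)
  −310z³−30z²+13360z+14280 = ((148955/2584)z+4805/76)(−(5168/961)z²+(5168/961)z+217056/961) + (0)
Last nonzero remainder: −(5168/961)z²+(5168/961)z+217056/961. Dividing through by −5168/961 gives the monic gcd z²−z−42.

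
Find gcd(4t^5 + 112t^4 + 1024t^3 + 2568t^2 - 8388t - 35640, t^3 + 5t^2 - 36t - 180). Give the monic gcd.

Euclidean algorithm in ℚ[t]:
  4t^5 + 112t^4 + 1024t^3 + 2568t^2 - 8388t - 35640 = (4t^2 + 92t + 708)(t^3 + 5t^2 - 36t - 180) + (3060t^2 + 33660t + 91800)
  t^3 + 5t^2 - 36t - 180 = ((1/3060)t - 1/510)(3060t^2 + 33660t + 91800) + (0)
Last nonzero remainder: 3060t^2 + 33660t + 91800. Dividing through by 3060 gives the monic gcd t^2 + 11t + 30.

t^2 + 11t + 30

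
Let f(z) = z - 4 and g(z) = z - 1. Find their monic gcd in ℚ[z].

1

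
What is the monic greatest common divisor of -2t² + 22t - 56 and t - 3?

1

Euclidean algorithm in ℚ[t]:
  -2t² + 22t - 56 = (-2t + 16)(t - 3) + (-8)
  t - 3 = (-(1/8)t + 3/8)(-8) + (0)
The last nonzero remainder is the constant -8, so the polynomials are coprime and gcd = 1.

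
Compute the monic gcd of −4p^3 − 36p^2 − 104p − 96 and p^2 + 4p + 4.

p + 2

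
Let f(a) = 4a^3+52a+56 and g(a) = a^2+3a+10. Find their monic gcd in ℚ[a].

1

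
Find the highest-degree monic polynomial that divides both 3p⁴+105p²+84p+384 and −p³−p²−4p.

p²+p+4

By polynomial division,
  3p⁴+105p²+84p+384 = (−3p+3)(−p³−p²−4p) + (96p²+96p+384)
  −p³−p²−4p = (−(1/96)p)(96p²+96p+384) + (0)
Last nonzero remainder: 96p²+96p+384. Dividing through by 96 gives the monic gcd p²+p+4.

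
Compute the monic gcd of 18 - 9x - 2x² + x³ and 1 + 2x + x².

1

Repeated division with remainder:
  x³ - 2x² - 9x + 18 = (x - 4)(x² + 2x + 1) + (-2x + 22)
  x² + 2x + 1 = (-(1/2)x - 13/2)(-2x + 22) + (144)
  -2x + 22 = (-(1/72)x + 11/72)(144) + (0)
The last nonzero remainder is the constant 144, so the polynomials are coprime and gcd = 1.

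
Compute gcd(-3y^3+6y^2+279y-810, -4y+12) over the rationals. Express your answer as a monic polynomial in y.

y-3

Repeated division with remainder:
  -3y^3+6y^2+279y-810 = ((3/4)y^2+(3/4)y-135/2)(-4y+12) + (0)
Last nonzero remainder: -4y+12. Dividing through by -4 gives the monic gcd y-3.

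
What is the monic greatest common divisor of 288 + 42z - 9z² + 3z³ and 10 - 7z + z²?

Euclidean algorithm in ℚ[z]:
  3z³ - 9z² + 42z + 288 = (3z + 12)(z² - 7z + 10) + (96z + 168)
  z² - 7z + 10 = ((1/96)z - 35/384)(96z + 168) + (405/16)
  96z + 168 = ((512/135)z + 896/135)(405/16) + (0)
The last nonzero remainder is the constant 405/16, so the polynomials are coprime and gcd = 1.

1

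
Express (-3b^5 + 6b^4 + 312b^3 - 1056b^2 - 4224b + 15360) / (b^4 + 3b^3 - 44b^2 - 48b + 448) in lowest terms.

(-3b^2 - 6b + 240)/(b + 7)

Apply the Euclidean algorithm:
  -3b^5 + 6b^4 + 312b^3 - 1056b^2 - 4224b + 15360 = (-3b + 15)(b^4 + 3b^3 - 44b^2 - 48b + 448) + (135b^3 - 540b^2 - 2160b + 8640)
  b^4 + 3b^3 - 44b^2 - 48b + 448 = ((1/135)b + 7/135)(135b^3 - 540b^2 - 2160b + 8640) + (0)
Last nonzero remainder: 135b^3 - 540b^2 - 2160b + 8640. Dividing through by 135 gives the monic gcd b^3 - 4b^2 - 16b + 64.
Cancel b^3 - 4b^2 - 16b + 64 from numerator and denominator to get the reduced form.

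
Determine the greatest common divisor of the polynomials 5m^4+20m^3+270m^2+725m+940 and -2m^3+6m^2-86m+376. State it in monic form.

Apply the Euclidean algorithm:
  5m^4+20m^3+270m^2+725m+940 = (-(5/2)m-35/2)(-2m^3+6m^2-86m+376) + (160m^2+160m+7520)
  -2m^3+6m^2-86m+376 = (-(1/80)m+1/20)(160m^2+160m+7520) + (0)
Last nonzero remainder: 160m^2+160m+7520. Dividing through by 160 gives the monic gcd m^2+m+47.

m^2+m+47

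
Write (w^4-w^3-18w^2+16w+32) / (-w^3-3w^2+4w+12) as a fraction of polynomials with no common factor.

By polynomial division,
  w^4-w^3-18w^2+16w+32 = (-w+4)(-w^3-3w^2+4w+12) + (-2w^2+12w-16)
  -w^3-3w^2+4w+12 = ((1/2)w+9/2)(-2w^2+12w-16) + (-42w+84)
  -2w^2+12w-16 = ((1/21)w-4/21)(-42w+84) + (0)
Last nonzero remainder: -42w+84. Dividing through by -42 gives the monic gcd w-2.
Cancel w-2 from numerator and denominator to get the reduced form.

(-w^3-w^2+16w+16)/(w^2+5w+6)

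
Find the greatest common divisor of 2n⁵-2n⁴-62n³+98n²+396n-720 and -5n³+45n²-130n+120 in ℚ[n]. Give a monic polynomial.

n³-9n²+26n-24

By polynomial division,
  2n⁵-2n⁴-62n³+98n²+396n-720 = (-(2/5)n²-(16/5)n-6)(-5n³+45n²-130n+120) + (0)
Last nonzero remainder: -5n³+45n²-130n+120. Dividing through by -5 gives the monic gcd n³-9n²+26n-24.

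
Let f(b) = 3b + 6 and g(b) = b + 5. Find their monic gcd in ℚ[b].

1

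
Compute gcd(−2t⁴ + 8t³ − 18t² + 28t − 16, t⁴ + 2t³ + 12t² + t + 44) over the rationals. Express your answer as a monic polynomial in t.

t² − t + 4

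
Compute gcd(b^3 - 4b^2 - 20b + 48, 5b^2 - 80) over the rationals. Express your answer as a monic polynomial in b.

Apply the Euclidean algorithm:
  b^3 - 4b^2 - 20b + 48 = ((1/5)b - 4/5)(5b^2 - 80) + (-4b - 16)
  5b^2 - 80 = (-(5/4)b + 5)(-4b - 16) + (0)
Last nonzero remainder: -4b - 16. Dividing through by -4 gives the monic gcd b + 4.

b + 4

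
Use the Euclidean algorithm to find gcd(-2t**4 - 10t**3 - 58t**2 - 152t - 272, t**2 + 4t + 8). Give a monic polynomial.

Euclidean algorithm in ℚ[t]:
  -2t**4 - 10t**3 - 58t**2 - 152t - 272 = (-2t**2 - 2t - 34)(t**2 + 4t + 8) + (0)
The last nonzero remainder t**2 + 4t + 8 is already monic.

t**2 + 4t + 8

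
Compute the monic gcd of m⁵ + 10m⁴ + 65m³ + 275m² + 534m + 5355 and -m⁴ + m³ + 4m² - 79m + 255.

Repeated division with remainder:
  m⁵ + 10m⁴ + 65m³ + 275m² + 534m + 5355 = (-m - 11)(-m⁴ + m³ + 4m² - 79m + 255) + (80m³ + 240m² - 80m + 8160)
  -m⁴ + m³ + 4m² - 79m + 255 = (-(1/80)m + 1/20)(80m³ + 240m² - 80m + 8160) + (-9m² + 27m - 153)
  80m³ + 240m² - 80m + 8160 = (-(80/9)m - 160/3)(-9m² + 27m - 153) + (0)
Last nonzero remainder: -9m² + 27m - 153. Dividing through by -9 gives the monic gcd m² - 3m + 17.

m² - 3m + 17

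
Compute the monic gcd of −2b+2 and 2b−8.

Repeated division with remainder:
  −2b+2 = (−1)(2b−8) + (−6)
  2b−8 = (−(1/3)b+4/3)(−6) + (0)
The last nonzero remainder is the constant −6, so the polynomials are coprime and gcd = 1.

1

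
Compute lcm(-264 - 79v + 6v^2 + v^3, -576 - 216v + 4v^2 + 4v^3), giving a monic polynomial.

-1584 - 738v - 43v^2 + 12v^3 + v^4

Apply the Euclidean algorithm:
  v^3 + 6v^2 - 79v - 264 = (1/4)(4v^3 + 4v^2 - 216v - 576) + (5v^2 - 25v - 120)
  4v^3 + 4v^2 - 216v - 576 = ((4/5)v + 24/5)(5v^2 - 25v - 120) + (0)
Last nonzero remainder: 5v^2 - 25v - 120. Dividing through by 5 gives the monic gcd v^2 - 5v - 24.
Then lcm(f, g) = f·g / gcd(f, g); expanding and making the result monic gives the answer.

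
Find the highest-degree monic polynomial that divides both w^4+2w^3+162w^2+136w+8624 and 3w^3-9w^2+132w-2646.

By polynomial division,
  w^4+2w^3+162w^2+136w+8624 = ((1/3)w+5/3)(3w^3-9w^2+132w-2646) + (133w^2+798w+13034)
  3w^3-9w^2+132w-2646 = ((3/133)w-27/133)(133w^2+798w+13034) + (0)
Last nonzero remainder: 133w^2+798w+13034. Dividing through by 133 gives the monic gcd w^2+6w+98.

w^2+6w+98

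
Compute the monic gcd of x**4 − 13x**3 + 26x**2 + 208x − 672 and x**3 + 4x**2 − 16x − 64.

x**2 − 16

Apply the Euclidean algorithm:
  x**4 − 13x**3 + 26x**2 + 208x − 672 = (x − 17)(x**3 + 4x**2 − 16x − 64) + (110x**2 − 1760)
  x**3 + 4x**2 − 16x − 64 = ((1/110)x + 2/55)(110x**2 − 1760) + (0)
Last nonzero remainder: 110x**2 − 1760. Dividing through by 110 gives the monic gcd x**2 − 16.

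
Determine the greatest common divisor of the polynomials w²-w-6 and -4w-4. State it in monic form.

1

Euclidean algorithm in ℚ[w]:
  w²-w-6 = (-(1/4)w+1/2)(-4w-4) + (-4)
  -4w-4 = (w+1)(-4) + (0)
The last nonzero remainder is the constant -4, so the polynomials are coprime and gcd = 1.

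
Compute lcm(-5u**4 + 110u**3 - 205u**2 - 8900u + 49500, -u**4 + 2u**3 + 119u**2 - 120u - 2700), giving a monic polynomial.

By polynomial division,
  -5u**4 + 110u**3 - 205u**2 - 8900u + 49500 = (5)(-u**4 + 2u**3 + 119u**2 - 120u - 2700) + (100u**3 - 800u**2 - 8300u + 63000)
  -u**4 + 2u**3 + 119u**2 - 120u - 2700 = (-(1/100)u - 3/50)(100u**3 - 800u**2 - 8300u + 63000) + (-12u**2 + 12u + 1080)
  100u**3 - 800u**2 - 8300u + 63000 = (-(25/3)u + 175/3)(-12u**2 + 12u + 1080) + (0)
Last nonzero remainder: -12u**2 + 12u + 1080. Dividing through by -12 gives the monic gcd u**2 - u - 90.
Then lcm(f, g) = f·g / gcd(f, g); expanding and making the result monic gives the answer.

u**6 - 23u**5 + 33u**4 + 2399u**3 - 12910u**2 - 43500u + 297000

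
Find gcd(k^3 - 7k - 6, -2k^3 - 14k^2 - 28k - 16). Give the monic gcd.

Repeated division with remainder:
  k^3 - 7k - 6 = (-1/2)(-2k^3 - 14k^2 - 28k - 16) + (-7k^2 - 21k - 14)
  -2k^3 - 14k^2 - 28k - 16 = ((2/7)k + 8/7)(-7k^2 - 21k - 14) + (0)
Last nonzero remainder: -7k^2 - 21k - 14. Dividing through by -7 gives the monic gcd k^2 + 3k + 2.

k^2 + 3k + 2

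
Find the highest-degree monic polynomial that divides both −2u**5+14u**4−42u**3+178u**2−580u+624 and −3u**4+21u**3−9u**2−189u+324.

u**2−7u+12

Repeated division with remainder:
  −2u**5+14u**4−42u**3+178u**2−580u+624 = ((2/3)u)(−3u**4+21u**3−9u**2−189u+324) + (−36u**3+304u**2−796u+624)
  −3u**4+21u**3−9u**2−189u+324 = ((1/12)u+13/108)(−36u**3+304u**2−796u+624) + ((560/27)u**2−(3920/27)u+2240/9)
  −36u**3+304u**2−796u+624 = (−(243/140)u+351/140)((560/27)u**2−(3920/27)u+2240/9) + (0)
Last nonzero remainder: (560/27)u**2−(3920/27)u+2240/9. Dividing through by 560/27 gives the monic gcd u**2−7u+12.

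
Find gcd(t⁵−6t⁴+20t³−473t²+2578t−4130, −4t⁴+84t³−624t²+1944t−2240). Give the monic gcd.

Euclidean algorithm in ℚ[t]:
  t⁵−6t⁴+20t³−473t²+2578t−4130 = (−(1/4)t−15/4)(−4t⁴+84t³−624t²+1944t−2240) + (179t³−2327t²+9308t−12530)
  −4t⁴+84t³−624t²+1944t−2240 = (−(4/179)t+32/179)(179t³−2327t²+9308t−12530) + (0)
Last nonzero remainder: 179t³−2327t²+9308t−12530. Dividing through by 179 gives the monic gcd t³−13t²+52t−70.

t³−13t²+52t−70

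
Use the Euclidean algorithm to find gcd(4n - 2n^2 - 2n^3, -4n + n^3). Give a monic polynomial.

Euclidean algorithm in ℚ[n]:
  -2n^3 - 2n^2 + 4n = (-2)(n^3 - 4n) + (-2n^2 - 4n)
  n^3 - 4n = (-(1/2)n + 1)(-2n^2 - 4n) + (0)
Last nonzero remainder: -2n^2 - 4n. Dividing through by -2 gives the monic gcd n^2 + 2n.

2n + n^2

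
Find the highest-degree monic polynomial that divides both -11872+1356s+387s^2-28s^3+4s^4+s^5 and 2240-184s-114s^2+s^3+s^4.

Repeated division with remainder:
  s^5+4s^4-28s^3+387s^2+1356s-11872 = (s+3)(s^4+s^3-114s^2-184s+2240) + (83s^3+913s^2-332s-18592)
  s^4+s^3-114s^2-184s+2240 = ((1/83)s-10/83)(83s^3+913s^2-332s-18592) + (0)
Last nonzero remainder: 83s^3+913s^2-332s-18592. Dividing through by 83 gives the monic gcd s^3+11s^2-4s-224.

-224-4s+11s^2+s^3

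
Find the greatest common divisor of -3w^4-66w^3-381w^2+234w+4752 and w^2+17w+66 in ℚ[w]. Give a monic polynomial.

w^2+17w+66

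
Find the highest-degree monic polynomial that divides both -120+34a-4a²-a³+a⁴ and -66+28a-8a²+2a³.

-3+a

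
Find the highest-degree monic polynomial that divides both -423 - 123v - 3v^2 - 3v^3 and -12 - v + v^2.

By polynomial division,
  -3v^3 - 3v^2 - 123v - 423 = (-3v - 6)(v^2 - v - 12) + (-165v - 495)
  v^2 - v - 12 = (-(1/165)v + 4/165)(-165v - 495) + (0)
Last nonzero remainder: -165v - 495. Dividing through by -165 gives the monic gcd v + 3.

3 + v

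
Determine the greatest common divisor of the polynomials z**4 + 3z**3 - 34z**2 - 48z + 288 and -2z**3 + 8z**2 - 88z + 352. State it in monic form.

z - 4

Apply the Euclidean algorithm:
  z**4 + 3z**3 - 34z**2 - 48z + 288 = (-(1/2)z - 7/2)(-2z**3 + 8z**2 - 88z + 352) + (-50z**2 - 180z + 1520)
  -2z**3 + 8z**2 - 88z + 352 = ((1/25)z - 38/125)(-50z**2 - 180z + 1520) + (-(5088/25)z + 20352/25)
  -50z**2 - 180z + 1520 = ((625/2544)z + 2375/1272)(-(5088/25)z + 20352/25) + (0)
Last nonzero remainder: -(5088/25)z + 20352/25. Dividing through by -5088/25 gives the monic gcd z - 4.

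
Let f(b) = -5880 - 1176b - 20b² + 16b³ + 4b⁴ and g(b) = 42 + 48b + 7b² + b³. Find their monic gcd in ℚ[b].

42 + 6b + b²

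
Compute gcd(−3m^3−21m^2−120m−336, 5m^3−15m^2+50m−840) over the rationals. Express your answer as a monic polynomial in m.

Apply the Euclidean algorithm:
  −3m^3−21m^2−120m−336 = (−3/5)(5m^3−15m^2+50m−840) + (−30m^2−90m−840)
  5m^3−15m^2+50m−840 = (−(1/6)m+1)(−30m^2−90m−840) + (0)
Last nonzero remainder: −30m^2−90m−840. Dividing through by −30 gives the monic gcd m^2+3m+28.

m^2+3m+28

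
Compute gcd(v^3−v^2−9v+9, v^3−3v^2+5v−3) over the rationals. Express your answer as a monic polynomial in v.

v−1

Euclidean algorithm in ℚ[v]:
  v^3−v^2−9v+9 = (v^3−3v^2+5v−3) + (2v^2−14v+12)
  v^3−3v^2+5v−3 = ((1/2)v+2)(2v^2−14v+12) + (27v−27)
  2v^2−14v+12 = ((2/27)v−4/9)(27v−27) + (0)
Last nonzero remainder: 27v−27. Dividing through by 27 gives the monic gcd v−1.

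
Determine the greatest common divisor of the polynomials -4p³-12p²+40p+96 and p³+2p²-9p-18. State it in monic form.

p²-p-6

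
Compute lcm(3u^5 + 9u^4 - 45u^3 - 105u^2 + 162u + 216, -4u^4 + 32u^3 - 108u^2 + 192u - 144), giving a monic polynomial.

u^7 - 18u^5 + 28u^4 + 69u^3 - 300u^2 + 108u + 432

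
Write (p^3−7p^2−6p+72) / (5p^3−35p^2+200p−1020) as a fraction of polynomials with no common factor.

Repeated division with remainder:
  p^3−7p^2−6p+72 = (1/5)(5p^3−35p^2+200p−1020) + (−46p+276)
  5p^3−35p^2+200p−1020 = (−(5/46)p^2+(5/46)p−85/23)(−46p+276) + (0)
Last nonzero remainder: −46p+276. Dividing through by −46 gives the monic gcd p−6.
Cancel p−6 from numerator and denominator to get the reduced form.

(p^2−p−12)/(5p^2−5p+170)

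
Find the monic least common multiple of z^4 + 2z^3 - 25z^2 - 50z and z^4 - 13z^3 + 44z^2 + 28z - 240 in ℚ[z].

z^6 - 8z^5 - 21z^4 + 248z^3 - 100z^2 - 1200z

By polynomial division,
  z^4 + 2z^3 - 25z^2 - 50z = (z^4 - 13z^3 + 44z^2 + 28z - 240) + (15z^3 - 69z^2 - 78z + 240)
  z^4 - 13z^3 + 44z^2 + 28z - 240 = ((1/15)z - 14/25)(15z^3 - 69z^2 - 78z + 240) + ((264/25)z^2 - (792/25)z - 528/5)
  15z^3 - 69z^2 - 78z + 240 = ((125/88)z - 25/11)((264/25)z^2 - (792/25)z - 528/5) + (0)
Last nonzero remainder: (264/25)z^2 - (792/25)z - 528/5. Dividing through by 264/25 gives the monic gcd z^2 - 3z - 10.
Then lcm(f, g) = f·g / gcd(f, g); expanding and making the result monic gives the answer.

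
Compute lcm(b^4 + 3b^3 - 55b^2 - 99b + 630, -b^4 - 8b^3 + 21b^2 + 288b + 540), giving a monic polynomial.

By polynomial division,
  b^4 + 3b^3 - 55b^2 - 99b + 630 = (-1)(-b^4 - 8b^3 + 21b^2 + 288b + 540) + (-5b^3 - 34b^2 + 189b + 1170)
  -b^4 - 8b^3 + 21b^2 + 288b + 540 = ((1/5)b + 6/25)(-5b^3 - 34b^2 + 189b + 1170) + (-(216/25)b^2 + (216/25)b + 1296/5)
  -5b^3 - 34b^2 + 189b + 1170 = ((125/216)b + 325/72)(-(216/25)b^2 + (216/25)b + 1296/5) + (0)
Last nonzero remainder: -(216/25)b^2 + (216/25)b + 1296/5. Dividing through by -216/25 gives the monic gcd b^2 - b - 30.
Then lcm(f, g) = f·g / gcd(f, g); expanding and making the result monic gives the answer.

b^6 + 12b^5 - 10b^4 - 540b^3 - 1251b^2 + 3888b + 11340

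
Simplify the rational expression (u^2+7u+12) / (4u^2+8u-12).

(u+4)/(4u-4)

By polynomial division,
  u^2+7u+12 = (1/4)(4u^2+8u-12) + (5u+15)
  4u^2+8u-12 = ((4/5)u-4/5)(5u+15) + (0)
Last nonzero remainder: 5u+15. Dividing through by 5 gives the monic gcd u+3.
Cancel u+3 from numerator and denominator to get the reduced form.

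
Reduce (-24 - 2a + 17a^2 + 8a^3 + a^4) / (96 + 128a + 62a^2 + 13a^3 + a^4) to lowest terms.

(-1 + a)/(4 + a)

By polynomial division,
  a^4 + 8a^3 + 17a^2 - 2a - 24 = (a^4 + 13a^3 + 62a^2 + 128a + 96) + (-5a^3 - 45a^2 - 130a - 120)
  a^4 + 13a^3 + 62a^2 + 128a + 96 = (-(1/5)a - 4/5)(-5a^3 - 45a^2 - 130a - 120) + (0)
Last nonzero remainder: -5a^3 - 45a^2 - 130a - 120. Dividing through by -5 gives the monic gcd a^3 + 9a^2 + 26a + 24.
Cancel a^3 + 9a^2 + 26a + 24 from numerator and denominator to get the reduced form.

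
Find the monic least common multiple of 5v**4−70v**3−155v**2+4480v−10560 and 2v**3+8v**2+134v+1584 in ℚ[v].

v**6−18v**5+124v**4−366v**3−8765v**2+97152v−209088

By polynomial division,
  5v**4−70v**3−155v**2+4480v−10560 = ((5/2)v−45)(2v**3+8v**2+134v+1584) + (−130v**2+6550v+60720)
  2v**3+8v**2+134v+1584 = (−(1/65)v−707/845)(−130v**2+6550v+60720) + ((1106688/169)v+8853504/169)
  −130v**2+6550v+60720 = (−(10985/553344)v+19435/16768)((1106688/169)v+8853504/169) + (0)
Last nonzero remainder: (1106688/169)v+8853504/169. Dividing through by 1106688/169 gives the monic gcd v+8.
Then lcm(f, g) = f·g / gcd(f, g); expanding and making the result monic gives the answer.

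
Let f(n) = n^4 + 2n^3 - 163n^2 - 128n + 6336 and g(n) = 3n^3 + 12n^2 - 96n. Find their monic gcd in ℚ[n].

n + 8

Euclidean algorithm in ℚ[n]:
  n^4 + 2n^3 - 163n^2 - 128n + 6336 = ((1/3)n - 2/3)(3n^3 + 12n^2 - 96n) + (-123n^2 - 192n + 6336)
  3n^3 + 12n^2 - 96n = (-(1/41)n - 100/1681)(-123n^2 - 192n + 6336) + ((79200/1681)n + 633600/1681)
  -123n^2 - 192n + 6336 = (-(68921/26400)n + 1681/100)((79200/1681)n + 633600/1681) + (0)
Last nonzero remainder: (79200/1681)n + 633600/1681. Dividing through by 79200/1681 gives the monic gcd n + 8.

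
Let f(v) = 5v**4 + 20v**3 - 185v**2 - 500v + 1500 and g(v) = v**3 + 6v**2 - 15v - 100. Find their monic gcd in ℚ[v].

v + 5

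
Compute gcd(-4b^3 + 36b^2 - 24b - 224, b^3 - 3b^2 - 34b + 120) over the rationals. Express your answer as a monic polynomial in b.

b - 4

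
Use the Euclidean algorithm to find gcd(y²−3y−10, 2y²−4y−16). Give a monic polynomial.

y+2

Euclidean algorithm in ℚ[y]:
  y²−3y−10 = (1/2)(2y²−4y−16) + (−y−2)
  2y²−4y−16 = (−2y+8)(−y−2) + (0)
Last nonzero remainder: −y−2. Dividing through by −1 gives the monic gcd y+2.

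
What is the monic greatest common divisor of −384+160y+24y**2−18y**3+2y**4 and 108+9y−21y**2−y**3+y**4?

−12−y+y**2

Euclidean algorithm in ℚ[y]:
  2y**4−18y**3+24y**2+160y−384 = (2)(y**4−y**3−21y**2+9y+108) + (−16y**3+66y**2+142y−600)
  y**4−y**3−21y**2+9y+108 = (−(1/16)y−25/128)(−16y**3+66y**2+142y−600) + ((49/64)y**2−(49/64)y−147/16)
  −16y**3+66y**2+142y−600 = (−(1024/49)y+3200/49)((49/64)y**2−(49/64)y−147/16) + (0)
Last nonzero remainder: (49/64)y**2−(49/64)y−147/16. Dividing through by 49/64 gives the monic gcd y**2−y−12.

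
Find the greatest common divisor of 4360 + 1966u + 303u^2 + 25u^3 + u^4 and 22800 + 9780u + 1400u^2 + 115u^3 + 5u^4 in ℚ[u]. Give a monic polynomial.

40 + 14u + u^2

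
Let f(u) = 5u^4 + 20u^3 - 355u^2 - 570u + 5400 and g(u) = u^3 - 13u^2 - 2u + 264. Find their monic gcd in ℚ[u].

Repeated division with remainder:
  5u^4 + 20u^3 - 355u^2 - 570u + 5400 = (5u + 85)(u^3 - 13u^2 - 2u + 264) + (760u^2 - 1720u - 17040)
  u^3 - 13u^2 - 2u + 264 = ((1/760)u - 51/3610)(760u^2 - 1720u - 17040) + (-(1400/361)u + 8400/361)
  760u^2 - 1720u - 17040 = (-(6859/35)u - 25631/35)(-(1400/361)u + 8400/361) + (0)
Last nonzero remainder: -(1400/361)u + 8400/361. Dividing through by -1400/361 gives the monic gcd u - 6.

u - 6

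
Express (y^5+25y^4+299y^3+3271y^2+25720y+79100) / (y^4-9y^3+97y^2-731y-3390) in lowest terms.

(y^3+27y^2+240y+700)/(y^2-7y-30)

Euclidean algorithm in ℚ[y]:
  y^5+25y^4+299y^3+3271y^2+25720y+79100 = (y+34)(y^4-9y^3+97y^2-731y-3390) + (508y^3+704y^2+53964y+194360)
  y^4-9y^3+97y^2-731y-3390 = ((1/508)y-1319/64516)(508y^3+704y^2+53964y+194360) + ((83300/16129)y^2-(166600/16129)y+9412900/16129)
  508y^3+704y^2+53964y+194360 = ((2048383/20825)y+1387094/4165)((83300/16129)y^2-(166600/16129)y+9412900/16129) + (0)
Last nonzero remainder: (83300/16129)y^2-(166600/16129)y+9412900/16129. Dividing through by 83300/16129 gives the monic gcd y^2-2y+113.
Cancel y^2-2y+113 from numerator and denominator to get the reduced form.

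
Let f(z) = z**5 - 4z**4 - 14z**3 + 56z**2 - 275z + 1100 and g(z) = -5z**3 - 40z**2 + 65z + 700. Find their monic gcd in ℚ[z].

z**2 + z - 20

Repeated division with remainder:
  z**5 - 4z**4 - 14z**3 + 56z**2 - 275z + 1100 = (-(1/5)z**2 + (12/5)z - 19)(-5z**3 - 40z**2 + 65z + 700) + (-720z**2 - 720z + 14400)
  -5z**3 - 40z**2 + 65z + 700 = ((1/144)z + 7/144)(-720z**2 - 720z + 14400) + (0)
Last nonzero remainder: -720z**2 - 720z + 14400. Dividing through by -720 gives the monic gcd z**2 + z - 20.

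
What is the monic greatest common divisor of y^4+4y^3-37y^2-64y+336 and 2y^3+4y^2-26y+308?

Apply the Euclidean algorithm:
  y^4+4y^3-37y^2-64y+336 = ((1/2)y+1)(2y^3+4y^2-26y+308) + (-28y^2-192y+28)
  2y^3+4y^2-26y+308 = (-(1/14)y+17/49)(-28y^2-192y+28) + ((2088/49)y+2088/7)
  -28y^2-192y+28 = (-(343/522)y+49/522)((2088/49)y+2088/7) + (0)
Last nonzero remainder: (2088/49)y+2088/7. Dividing through by 2088/49 gives the monic gcd y+7.

y+7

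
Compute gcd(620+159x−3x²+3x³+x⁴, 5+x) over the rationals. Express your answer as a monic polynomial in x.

5+x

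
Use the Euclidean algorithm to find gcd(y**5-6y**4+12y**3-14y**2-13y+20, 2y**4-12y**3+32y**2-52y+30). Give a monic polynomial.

y**3-3y**2+7y-5

By polynomial division,
  y**5-6y**4+12y**3-14y**2-13y+20 = ((1/2)y)(2y**4-12y**3+32y**2-52y+30) + (-4y**3+12y**2-28y+20)
  2y**4-12y**3+32y**2-52y+30 = (-(1/2)y+3/2)(-4y**3+12y**2-28y+20) + (0)
Last nonzero remainder: -4y**3+12y**2-28y+20. Dividing through by -4 gives the monic gcd y**3-3y**2+7y-5.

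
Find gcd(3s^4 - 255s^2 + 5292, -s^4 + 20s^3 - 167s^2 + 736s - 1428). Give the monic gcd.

s^2 - 13s + 42

Repeated division with remainder:
  3s^4 - 255s^2 + 5292 = (-3)(-s^4 + 20s^3 - 167s^2 + 736s - 1428) + (60s^3 - 756s^2 + 2208s + 1008)
  -s^4 + 20s^3 - 167s^2 + 736s - 1428 = (-(1/60)s + 37/300)(60s^3 - 756s^2 + 2208s + 1008) + (-(924/25)s^2 + (12012/25)s - 38808/25)
  60s^3 - 756s^2 + 2208s + 1008 = (-(125/77)s - 50/77)(-(924/25)s^2 + (12012/25)s - 38808/25) + (0)
Last nonzero remainder: -(924/25)s^2 + (12012/25)s - 38808/25. Dividing through by -924/25 gives the monic gcd s^2 - 13s + 42.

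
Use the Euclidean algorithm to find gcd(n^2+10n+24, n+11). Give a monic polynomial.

Apply the Euclidean algorithm:
  n^2+10n+24 = (n−1)(n+11) + (35)
  n+11 = ((1/35)n+11/35)(35) + (0)
The last nonzero remainder is the constant 35, so the polynomials are coprime and gcd = 1.

1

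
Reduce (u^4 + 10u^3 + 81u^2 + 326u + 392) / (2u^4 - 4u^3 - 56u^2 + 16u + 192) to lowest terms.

(u^2 + 4u + 49)/(2u^2 - 16u + 24)

Euclidean algorithm in ℚ[u]:
  u^4 + 10u^3 + 81u^2 + 326u + 392 = (1/2)(2u^4 - 4u^3 - 56u^2 + 16u + 192) + (12u^3 + 109u^2 + 318u + 296)
  2u^4 - 4u^3 - 56u^2 + 16u + 192 = ((1/6)u - 133/72)(12u^3 + 109u^2 + 318u + 296) + ((6649/72)u^2 + (6649/12)u + 6649/9)
  12u^3 + 109u^2 + 318u + 296 = ((864/6649)u + 2664/6649)((6649/72)u^2 + (6649/12)u + 6649/9) + (0)
Last nonzero remainder: (6649/72)u^2 + (6649/12)u + 6649/9. Dividing through by 6649/72 gives the monic gcd u^2 + 6u + 8.
Cancel u^2 + 6u + 8 from numerator and denominator to get the reduced form.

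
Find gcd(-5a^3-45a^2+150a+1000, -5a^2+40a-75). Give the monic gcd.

a-5

By polynomial division,
  -5a^3-45a^2+150a+1000 = (a+17)(-5a^2+40a-75) + (-455a+2275)
  -5a^2+40a-75 = ((1/91)a-3/91)(-455a+2275) + (0)
Last nonzero remainder: -455a+2275. Dividing through by -455 gives the monic gcd a-5.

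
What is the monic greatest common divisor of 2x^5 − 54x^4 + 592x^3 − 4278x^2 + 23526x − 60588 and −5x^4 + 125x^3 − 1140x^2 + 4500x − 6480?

x^2 − 15x + 54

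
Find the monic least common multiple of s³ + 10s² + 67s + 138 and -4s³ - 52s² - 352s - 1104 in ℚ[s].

Euclidean algorithm in ℚ[s]:
  s³ + 10s² + 67s + 138 = (-1/4)(-4s³ - 52s² - 352s - 1104) + (-3s² - 21s - 138)
  -4s³ - 52s² - 352s - 1104 = ((4/3)s + 8)(-3s² - 21s - 138) + (0)
Last nonzero remainder: -3s² - 21s - 138. Dividing through by -3 gives the monic gcd s² + 7s + 46.
Then lcm(f, g) = f·g / gcd(f, g); expanding and making the result monic gives the answer.

s⁴ + 16s³ + 127s² + 540s + 828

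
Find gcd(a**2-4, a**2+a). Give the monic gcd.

Apply the Euclidean algorithm:
  a**2-4 = (a**2+a) + (-a-4)
  a**2+a = (-a+3)(-a-4) + (12)
  -a-4 = (-(1/12)a-1/3)(12) + (0)
The last nonzero remainder is the constant 12, so the polynomials are coprime and gcd = 1.

1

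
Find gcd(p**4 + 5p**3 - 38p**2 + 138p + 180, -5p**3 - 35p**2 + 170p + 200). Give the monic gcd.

p**2 + 11p + 10

Repeated division with remainder:
  p**4 + 5p**3 - 38p**2 + 138p + 180 = (-(1/5)p + 2/5)(-5p**3 - 35p**2 + 170p + 200) + (10p**2 + 110p + 100)
  -5p**3 - 35p**2 + 170p + 200 = (-(1/2)p + 2)(10p**2 + 110p + 100) + (0)
Last nonzero remainder: 10p**2 + 110p + 100. Dividing through by 10 gives the monic gcd p**2 + 11p + 10.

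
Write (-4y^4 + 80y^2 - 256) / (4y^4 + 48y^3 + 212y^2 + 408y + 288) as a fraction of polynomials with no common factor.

By polynomial division,
  -4y^4 + 80y^2 - 256 = (-1)(4y^4 + 48y^3 + 212y^2 + 408y + 288) + (48y^3 + 292y^2 + 408y + 32)
  4y^4 + 48y^3 + 212y^2 + 408y + 288 = ((1/12)y + 71/144)(48y^3 + 292y^2 + 408y + 32) + ((1225/36)y^2 + (1225/6)y + 2450/9)
  48y^3 + 292y^2 + 408y + 32 = ((1728/1225)y + 144/1225)((1225/36)y^2 + (1225/6)y + 2450/9) + (0)
Last nonzero remainder: (1225/36)y^2 + (1225/6)y + 2450/9. Dividing through by 1225/36 gives the monic gcd y^2 + 6y + 8.
Cancel y^2 + 6y + 8 from numerator and denominator to get the reduced form.

(-y^2 + 6y - 8)/(y^2 + 6y + 9)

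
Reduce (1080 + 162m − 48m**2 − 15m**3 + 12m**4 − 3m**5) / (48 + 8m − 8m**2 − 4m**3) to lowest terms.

By polynomial division,
  −3m**5 + 12m**4 − 15m**3 − 48m**2 + 162m + 1080 = ((3/4)m**2 − (9/2)m + 57/4)(−4m**3 − 8m**2 + 8m + 48) + (66m**2 + 264m + 396)
  −4m**3 − 8m**2 + 8m + 48 = (−(2/33)m + 4/33)(66m**2 + 264m + 396) + (0)
Last nonzero remainder: 66m**2 + 264m + 396. Dividing through by 66 gives the monic gcd m**2 + 4m + 6.
Cancel m**2 + 4m + 6 from numerator and denominator to get the reduced form.

(−180 + 93m − 24m**2 + 3m**3)/(−8 + 4m)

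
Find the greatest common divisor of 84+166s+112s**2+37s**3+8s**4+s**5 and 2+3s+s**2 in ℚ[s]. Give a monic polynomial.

2+3s+s**2

Apply the Euclidean algorithm:
  s**5+8s**4+37s**3+112s**2+166s+84 = (s**3+5s**2+20s+42)(s**2+3s+2) + (0)
The last nonzero remainder s**2+3s+2 is already monic.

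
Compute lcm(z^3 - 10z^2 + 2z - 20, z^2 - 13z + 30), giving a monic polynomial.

z^4 - 13z^3 + 32z^2 - 26z + 60

Repeated division with remainder:
  z^3 - 10z^2 + 2z - 20 = (z + 3)(z^2 - 13z + 30) + (11z - 110)
  z^2 - 13z + 30 = ((1/11)z - 3/11)(11z - 110) + (0)
Last nonzero remainder: 11z - 110. Dividing through by 11 gives the monic gcd z - 10.
Then lcm(f, g) = f·g / gcd(f, g); expanding and making the result monic gives the answer.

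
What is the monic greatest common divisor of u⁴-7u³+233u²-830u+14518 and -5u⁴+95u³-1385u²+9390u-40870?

u²-8u+122

Euclidean algorithm in ℚ[u]:
  u⁴-7u³+233u²-830u+14518 = (-1/5)(-5u⁴+95u³-1385u²+9390u-40870) + (12u³-44u²+1048u+6344)
  -5u⁴+95u³-1385u²+9390u-40870 = (-(5/12)u+115/18)(12u³-44u²+1048u+6344) + (-(6005/9)u²+(48040/9)u-732610/9)
  12u³-44u²+1048u+6344 = (-(108/6005)u-468/6005)(-(6005/9)u²+(48040/9)u-732610/9) + (0)
Last nonzero remainder: -(6005/9)u²+(48040/9)u-732610/9. Dividing through by -6005/9 gives the monic gcd u²-8u+122.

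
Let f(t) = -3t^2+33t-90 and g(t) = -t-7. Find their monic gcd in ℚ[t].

By polynomial division,
  -3t^2+33t-90 = (3t-54)(-t-7) + (-468)
  -t-7 = ((1/468)t+7/468)(-468) + (0)
The last nonzero remainder is the constant -468, so the polynomials are coprime and gcd = 1.

1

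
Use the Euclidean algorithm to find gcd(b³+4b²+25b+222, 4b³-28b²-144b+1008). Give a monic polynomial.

Repeated division with remainder:
  b³+4b²+25b+222 = (1/4)(4b³-28b²-144b+1008) + (11b²+61b-30)
  4b³-28b²-144b+1008 = ((4/11)b-552/121)(11b²+61b-30) + ((17568/121)b+105408/121)
  11b²+61b-30 = ((1331/17568)b-605/17568)((17568/121)b+105408/121) + (0)
Last nonzero remainder: (17568/121)b+105408/121. Dividing through by 17568/121 gives the monic gcd b+6.

b+6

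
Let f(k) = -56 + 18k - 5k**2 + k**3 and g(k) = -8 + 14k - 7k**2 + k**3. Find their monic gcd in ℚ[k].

-4 + k

Euclidean algorithm in ℚ[k]:
  k**3 - 5k**2 + 18k - 56 = (k**3 - 7k**2 + 14k - 8) + (2k**2 + 4k - 48)
  k**3 - 7k**2 + 14k - 8 = ((1/2)k - 9/2)(2k**2 + 4k - 48) + (56k - 224)
  2k**2 + 4k - 48 = ((1/28)k + 3/14)(56k - 224) + (0)
Last nonzero remainder: 56k - 224. Dividing through by 56 gives the monic gcd k - 4.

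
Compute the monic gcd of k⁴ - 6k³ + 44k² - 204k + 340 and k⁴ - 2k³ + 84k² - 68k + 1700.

k² + 34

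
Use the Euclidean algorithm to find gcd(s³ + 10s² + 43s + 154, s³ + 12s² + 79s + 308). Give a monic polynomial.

s + 7

Apply the Euclidean algorithm:
  s³ + 10s² + 43s + 154 = (s³ + 12s² + 79s + 308) + (−2s² − 36s − 154)
  s³ + 12s² + 79s + 308 = (−(1/2)s + 3)(−2s² − 36s − 154) + (110s + 770)
  −2s² − 36s − 154 = (−(1/55)s − 1/5)(110s + 770) + (0)
Last nonzero remainder: 110s + 770. Dividing through by 110 gives the monic gcd s + 7.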